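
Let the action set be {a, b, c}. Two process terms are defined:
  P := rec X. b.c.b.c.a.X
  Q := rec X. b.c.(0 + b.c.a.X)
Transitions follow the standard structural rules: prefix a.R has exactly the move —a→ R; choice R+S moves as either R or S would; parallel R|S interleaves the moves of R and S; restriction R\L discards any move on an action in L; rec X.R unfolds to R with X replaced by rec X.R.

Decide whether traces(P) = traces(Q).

P's transition system — 5 states:
  p0 = rec X. b.c.b.c.a.X → —b→ p1
  p1 = c.b.c.a.(rec X. b.c.b.c.a.X) → —c→ p2
  p2 = b.c.a.(rec X. b.c.b.c.a.X) → —b→ p3
  p3 = c.a.(rec X. b.c.b.c.a.X) → —c→ p4
  p4 = a.(rec X. b.c.b.c.a.X) → —a→ p0
Q's transition system — 5 states:
  q0 = rec X. b.c.(0 + b.c.a.X) → —b→ q1
  q1 = c.(0 + b.c.a.(rec X. b.c.(0 + b.c.a.X))) → —c→ q2
  q2 = 0 + b.c.a.(rec X. b.c.(0 + b.c.a.X)) → —b→ q3
  q3 = c.a.(rec X. b.c.(0 + b.c.a.X)) → —c→ q4
  q4 = a.(rec X. b.c.(0 + b.c.a.X)) → —a→ q0
Coarsest stable partition (strong bisimilarity classes):
  B0 = {p0, q0}
  B1 = {p1, q1}
  B2 = {p2, q2}
  B3 = {p3, q3}
  B4 = {p4, q4}
p0 ∈ B0, q0 ∈ B0 → same block
Bisimilar ⇒ trace-equivalent.

YES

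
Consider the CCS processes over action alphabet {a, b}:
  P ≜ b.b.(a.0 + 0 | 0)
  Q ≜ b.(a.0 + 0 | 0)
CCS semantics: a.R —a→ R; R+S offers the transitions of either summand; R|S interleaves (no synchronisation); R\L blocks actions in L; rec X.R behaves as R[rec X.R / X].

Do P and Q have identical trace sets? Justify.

traces(P) ≠ traces(Q) — witness ⟨bb⟩

P's transition system — 4 states:
  p0 = b.b.(a.0 + 0 | 0) → =b=> p1
  p1 = b.(a.0 + 0 | 0) → =b=> p2
  p2 = a.0 + 0 | 0 → =a=> p3
  p3 = 0 → deadlocked
Q's transition system — 3 states:
  q0 = b.(a.0 + 0 | 0) → =b=> q1
  q1 = a.0 + 0 | 0 → =a=> q2
  q2 = 0 → deadlocked
Executing bb from P (initial set {p0}):
  after b @ step 1: {p1}
  after b @ step 2: {p2}
  — P admits the full trace.
Executing bb from Q (initial set {q0}):
  after b @ step 1: {q1}
  after b @ step 2: ∅ (Q stuck)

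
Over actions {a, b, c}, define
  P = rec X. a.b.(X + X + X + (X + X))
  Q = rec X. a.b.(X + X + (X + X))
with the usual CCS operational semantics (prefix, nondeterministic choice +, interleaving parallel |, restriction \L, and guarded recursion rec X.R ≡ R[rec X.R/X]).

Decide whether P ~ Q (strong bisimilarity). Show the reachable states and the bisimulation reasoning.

YES

Reachable graph of P (3 states):
  p0 = rec X. a.b.(X + X + X + (X + X)) | -a-> p1
  p1 = b.((rec X. a.b.(X + X + X + (X + X))) + (rec X. a.b.(X + X + X + (X + X))) + (rec X. a.b.(X + X + X + (X + X))) + ((rec X. a.b.(X + X + X + (X + X))) + (rec X. a.b.(X + X + X + (X + X))))) | -b-> p2
  p2 = (rec X. a.b.(X + X + X + (X + X))) + (rec X. a.b.(X + X + X + (X + X))) + (rec X. a.b.(X + X + X + (X + X))) + ((rec X. a.b.(X + X + X + (X + X))) + (rec X. a.b.(X + X + X + (X + X)))) | -a-> p1
Reachable graph of Q (3 states):
  q0 = rec X. a.b.(X + X + (X + X)) | -a-> q1
  q1 = b.((rec X. a.b.(X + X + (X + X))) + (rec X. a.b.(X + X + (X + X))) + ((rec X. a.b.(X + X + (X + X))) + (rec X. a.b.(X + X + (X + X))))) | -b-> q2
  q2 = (rec X. a.b.(X + X + (X + X))) + (rec X. a.b.(X + X + (X + X))) + ((rec X. a.b.(X + X + (X + X))) + (rec X. a.b.(X + X + (X + X)))) | -a-> q1
Partition-refinement fixed point:
  B0 = {p0, p2, q0, q2}
  B1 = {p1, q1}
p0 ∈ B0, q0 ∈ B0 → same block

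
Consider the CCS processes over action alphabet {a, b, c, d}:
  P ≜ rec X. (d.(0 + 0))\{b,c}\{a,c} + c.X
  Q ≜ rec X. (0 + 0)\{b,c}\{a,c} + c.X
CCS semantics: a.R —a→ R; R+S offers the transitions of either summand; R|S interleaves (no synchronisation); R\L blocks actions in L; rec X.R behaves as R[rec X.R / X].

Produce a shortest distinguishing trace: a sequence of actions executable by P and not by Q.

LTS(P): 2 reachable states
  u0 = rec X. (d.(0 + 0))\{b,c}\{a,c} + c.X | -c-> u0, -d-> u1
  u1 = (0 + 0)\{b,c}\{a,c} | deadlocked
LTS(Q): 1 reachable states
  v0 = rec X. (0 + 0)\{b,c}\{a,c} + c.X | -c-> v0
Run σ = ⟨d⟩ on P: start {u0}
  [1] d ⇒ {u1}
  ✓ P
Run σ = ⟨d⟩ on Q: start {v0}
  [1] d ⇒ ∅  — Q cannot continue

d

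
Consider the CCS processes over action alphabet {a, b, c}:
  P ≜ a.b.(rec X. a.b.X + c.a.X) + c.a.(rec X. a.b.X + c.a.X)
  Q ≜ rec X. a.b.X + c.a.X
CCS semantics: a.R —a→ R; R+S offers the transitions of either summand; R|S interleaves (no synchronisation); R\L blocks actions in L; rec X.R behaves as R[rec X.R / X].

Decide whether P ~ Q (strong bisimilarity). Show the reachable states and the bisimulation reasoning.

bisimilar

Reachable graph of P (4 states):
  u0 = a.b.(rec X. a.b.X + c.a.X) + c.a.(rec X. a.b.X + c.a.X) :: --a--▸ u1, --c--▸ u2
  u1 = b.(rec X. a.b.X + c.a.X) :: --b--▸ u3
  u2 = a.(rec X. a.b.X + c.a.X) :: --a--▸ u3
  u3 = rec X. a.b.X + c.a.X :: --a--▸ u1, --c--▸ u2
Reachable graph of Q (3 states):
  v0 = rec X. a.b.X + c.a.X :: --a--▸ v1, --c--▸ v2
  v1 = b.(rec X. a.b.X + c.a.X) :: --b--▸ v0
  v2 = a.(rec X. a.b.X + c.a.X) :: --a--▸ v0
Coarsest stable partition (strong bisimilarity classes):
  B0 = {u0, u3, v0}
  B1 = {u1, v1}
  B2 = {u2, v2}
u0 ∈ B0, v0 ∈ B0 → same block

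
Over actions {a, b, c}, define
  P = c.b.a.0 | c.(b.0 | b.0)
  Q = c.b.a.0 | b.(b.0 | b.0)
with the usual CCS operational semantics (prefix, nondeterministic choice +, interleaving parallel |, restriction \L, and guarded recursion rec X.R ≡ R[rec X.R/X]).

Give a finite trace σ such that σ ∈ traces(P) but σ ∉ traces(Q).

cc

Reachable graph of P (20 states):
  p0 = c.b.a.0 | c.(b.0 | b.0) → -c-> p1, -c-> p2
  p1 = b.a.0 | c.(b.0 | b.0) → -b-> p3, -c-> p4
  p2 = c.b.a.0 | (b.0 | b.0) → -b-> p5, -b-> p6, -c-> p4
  p3 = a.0 | c.(b.0 | b.0) → -a-> p7, -c-> p8
  p4 = b.a.0 | (b.0 | b.0) → -b-> p10, -b-> p8, -b-> p9
  p5 = c.b.a.0 | (0 | b.0) → -b-> p11, -c-> p9
  p6 = c.b.a.0 | (b.0 | 0) → -b-> p11, -c-> p10
  p7 = 0 | c.(b.0 | b.0) → -c-> p12
  p8 = a.0 | (b.0 | b.0) → -a-> p12, -b-> p13, -b-> p14
  p9 = b.a.0 | (0 | b.0) → -b-> p13, -b-> p15
  p10 = b.a.0 | (b.0 | 0) → -b-> p14, -b-> p15
  p11 = c.b.a.0 | (0 | 0) → -c-> p15
  p12 = 0 | (b.0 | b.0) → -b-> p16, -b-> p17
  p13 = a.0 | (0 | b.0) → -a-> p16, -b-> p18
  p14 = a.0 | (b.0 | 0) → -a-> p17, -b-> p18
  p15 = b.a.0 | (0 | 0) → -b-> p18
  p16 = 0 | (0 | b.0) → -b-> p19
  p17 = 0 | (b.0 | 0) → -b-> p19
  p18 = a.0 | (0 | 0) → -a-> p19
  p19 = 0 | (0 | 0) → (no moves)
Reachable graph of Q (20 states):
  q0 = c.b.a.0 | b.(b.0 | b.0) → -b-> q1, -c-> q2
  q1 = c.b.a.0 | (b.0 | b.0) → -b-> q3, -b-> q4, -c-> q5
  q2 = b.a.0 | b.(b.0 | b.0) → -b-> q5, -b-> q6
  q3 = c.b.a.0 | (0 | b.0) → -b-> q7, -c-> q8
  q4 = c.b.a.0 | (b.0 | 0) → -b-> q7, -c-> q9
  q5 = b.a.0 | (b.0 | b.0) → -b-> q10, -b-> q8, -b-> q9
  q6 = a.0 | b.(b.0 | b.0) → -a-> q11, -b-> q10
  q7 = c.b.a.0 | (0 | 0) → -c-> q12
  q8 = b.a.0 | (0 | b.0) → -b-> q12, -b-> q13
  q9 = b.a.0 | (b.0 | 0) → -b-> q12, -b-> q14
  q10 = a.0 | (b.0 | b.0) → -a-> q15, -b-> q13, -b-> q14
  q11 = 0 | b.(b.0 | b.0) → -b-> q15
  q12 = b.a.0 | (0 | 0) → -b-> q16
  q13 = a.0 | (0 | b.0) → -a-> q17, -b-> q16
  q14 = a.0 | (b.0 | 0) → -a-> q18, -b-> q16
  q15 = 0 | (b.0 | b.0) → -b-> q17, -b-> q18
  q16 = a.0 | (0 | 0) → -a-> q19
  q17 = 0 | (0 | b.0) → -b-> q19
  q18 = 0 | (b.0 | 0) → -b-> q19
  q19 = 0 | (0 | 0) → (no moves)
Run σ = ⟨cc⟩ on P: start {p0}
  step 1 (c): {p1, p2}
  step 2 (c): {p4}
  ✓ P
Run σ = ⟨cc⟩ on Q: start {q0}
  step 1 (c): {q2}
  step 2 (c): no successor for Q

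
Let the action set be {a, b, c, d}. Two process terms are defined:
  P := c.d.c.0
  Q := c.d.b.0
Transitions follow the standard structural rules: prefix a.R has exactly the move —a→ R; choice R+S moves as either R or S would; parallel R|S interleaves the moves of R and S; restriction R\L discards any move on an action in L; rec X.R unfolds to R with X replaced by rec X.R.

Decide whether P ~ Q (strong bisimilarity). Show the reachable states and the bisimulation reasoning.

not bisimilar

LTS(P): 4 reachable states
  s0 = c.d.c.0 :: =c=> s1
  s1 = d.c.0 :: =d=> s2
  s2 = c.0 :: =c=> s3
  s3 = 0 :: stopped
LTS(Q): 4 reachable states
  t0 = c.d.b.0 :: =c=> t1
  t1 = d.b.0 :: =d=> t2
  t2 = b.0 :: =b=> t3
  t3 = 0 :: stopped
Coarsest stable partition (strong bisimilarity classes):
  B0 = {s0}
  B1 = {s1}
  B2 = {s2}
  B3 = {s3, t3}
  B4 = {t0}
  B5 = {t1}
  B6 = {t2}
s0 ∈ B0, t0 ∈ B4 → different blocks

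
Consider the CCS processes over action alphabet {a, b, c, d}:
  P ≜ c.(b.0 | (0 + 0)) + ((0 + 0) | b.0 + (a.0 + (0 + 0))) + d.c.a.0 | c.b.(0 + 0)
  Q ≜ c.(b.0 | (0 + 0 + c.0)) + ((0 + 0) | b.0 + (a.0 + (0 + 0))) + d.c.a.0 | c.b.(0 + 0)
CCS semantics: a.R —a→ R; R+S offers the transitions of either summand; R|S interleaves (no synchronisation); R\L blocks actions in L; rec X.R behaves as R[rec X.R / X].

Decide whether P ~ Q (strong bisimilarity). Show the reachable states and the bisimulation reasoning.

P's transition system — 15 states:
  m0 = c.(b.0 | (0 + 0)) + ((0 + 0) | b.0 + (a.0 + (0 + 0))) + d.c.a.0 | c.b.(0 + 0) | -a-> m1, -b-> m2, -c-> m3, -c-> m4, -d-> m5
  m1 = 0 | (no moves)
  m2 = (0 + 0) | 0 | (no moves)
  m3 = b.0 | (0 + 0) | -b-> m6
  m4 = d.c.a.0 | b.(0 + 0) | -b-> m7, -d-> m8
  m5 = c.a.0 | c.b.(0 + 0) | -c-> m8, -c-> m9
  m6 = 0 | (0 + 0) | (no moves)
  m7 = d.c.a.0 | (0 + 0) | -d-> m10
  m8 = c.a.0 | b.(0 + 0) | -b-> m10, -c-> m11
  m9 = a.0 | c.b.(0 + 0) | -a-> m12, -c-> m11
  m10 = c.a.0 | (0 + 0) | -c-> m13
  m11 = a.0 | b.(0 + 0) | -a-> m14, -b-> m13
  m12 = 0 | c.b.(0 + 0) | -c-> m14
  m13 = a.0 | (0 + 0) | -a-> m6
  m14 = 0 | b.(0 + 0) | -b-> m6
Q's transition system — 18 states:
  n0 = c.(b.0 | (0 + 0 + c.0)) + ((0 + 0) | b.0 + (a.0 + (0 + 0))) + d.c.a.0 | c.b.(0 + 0) | -a-> n1, -b-> n2, -c-> n3, -c-> n4, -d-> n5
  n1 = 0 | (no moves)
  n2 = (0 + 0) | 0 | (no moves)
  n3 = b.0 | (0 + 0 + c.0) | -b-> n6, -c-> n7
  n4 = d.c.a.0 | b.(0 + 0) | -b-> n8, -d-> n9
  n5 = c.a.0 | c.b.(0 + 0) | -c-> n10, -c-> n9
  n6 = 0 | (0 + 0 + c.0) | -c-> n11
  n7 = b.0 | 0 | -b-> n11
  n8 = d.c.a.0 | (0 + 0) | -d-> n12
  n9 = c.a.0 | b.(0 + 0) | -b-> n12, -c-> n13
  n10 = a.0 | c.b.(0 + 0) | -a-> n14, -c-> n13
  n11 = 0 | 0 | (no moves)
  n12 = c.a.0 | (0 + 0) | -c-> n15
  n13 = a.0 | b.(0 + 0) | -a-> n16, -b-> n15
  n14 = 0 | c.b.(0 + 0) | -c-> n16
  n15 = a.0 | (0 + 0) | -a-> n17
  n16 = 0 | b.(0 + 0) | -b-> n17
  n17 = 0 | (0 + 0) | (no moves)
Coarsest stable partition (strong bisimilarity classes):
  B0 = {m0}
  B1 = {m1, m2, m6, n1, n11, n17, n2}
  B2 = {m4, n4}
  B3 = {m7, n8}
  B4 = {m10, n12}
  B5 = {m13, n15}
  B6 = {m8, n9}
  B7 = {m11, n13}
  B8 = {m14, m3, n16, n7}
  B9 = {m5, n5}
  B10 = {m9, n10}
  B11 = {m12, n14}
  B12 = {n0}
  B13 = {n3}
  B14 = {n6}
m0 ∈ B0, n0 ∈ B12 → different blocks

NO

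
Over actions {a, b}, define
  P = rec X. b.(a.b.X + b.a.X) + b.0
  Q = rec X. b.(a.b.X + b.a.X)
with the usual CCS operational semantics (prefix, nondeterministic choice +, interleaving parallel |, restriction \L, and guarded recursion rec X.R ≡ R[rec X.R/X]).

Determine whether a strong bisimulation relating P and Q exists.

LTS(P): 5 reachable states
  s0 = rec X. b.(a.b.X + b.a.X) + b.0 | =b=> s1, =b=> s2
  s1 = 0 | (no moves)
  s2 = a.b.(rec X. b.(a.b.X + b.a.X) + b.0) + b.a.(rec X. b.(a.b.X + b.a.X) + b.0) | =a=> s3, =b=> s4
  s3 = b.(rec X. b.(a.b.X + b.a.X) + b.0) | =b=> s0
  s4 = a.(rec X. b.(a.b.X + b.a.X) + b.0) | =a=> s0
LTS(Q): 4 reachable states
  t0 = rec X. b.(a.b.X + b.a.X) | =b=> t1
  t1 = a.b.(rec X. b.(a.b.X + b.a.X)) + b.a.(rec X. b.(a.b.X + b.a.X)) | =a=> t2, =b=> t3
  t2 = b.(rec X. b.(a.b.X + b.a.X)) | =b=> t0
  t3 = a.(rec X. b.(a.b.X + b.a.X)) | =a=> t0
Bisimilarity quotient blocks:
  B0 = {s0}
  B1 = {s1}
  B2 = {s2}
  B3 = {s3}
  B4 = {s4}
  B5 = {t0}
  B6 = {t1}
  B7 = {t3}
  B8 = {t2}
s0 ∈ B0, t0 ∈ B5 → different blocks

not bisimilar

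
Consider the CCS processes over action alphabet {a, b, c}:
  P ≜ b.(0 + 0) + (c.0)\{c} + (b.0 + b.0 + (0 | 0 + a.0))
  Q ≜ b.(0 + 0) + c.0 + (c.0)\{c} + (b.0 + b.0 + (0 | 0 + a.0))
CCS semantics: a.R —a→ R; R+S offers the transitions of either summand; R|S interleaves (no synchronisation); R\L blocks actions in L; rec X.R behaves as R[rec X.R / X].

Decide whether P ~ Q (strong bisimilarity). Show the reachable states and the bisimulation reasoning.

P's transition system — 3 states:
  u0 = b.(0 + 0) + (c.0)\{c} + (b.0 + b.0 + (0 | 0 + a.0)) | --a--▸ u1, --b--▸ u1, --b--▸ u2
  u1 = 0 | ∅
  u2 = 0 + 0 | ∅
Q's transition system — 3 states:
  v0 = b.(0 + 0) + c.0 + (c.0)\{c} + (b.0 + b.0 + (0 | 0 + a.0)) | --a--▸ v1, --b--▸ v1, --b--▸ v2, --c--▸ v1
  v1 = 0 | ∅
  v2 = 0 + 0 | ∅
Partition-refinement fixed point:
  B0 = {u0}
  B1 = {u1, u2, v1, v2}
  B2 = {v0}
u0 ∈ B0, v0 ∈ B2 → different blocks

P ≁ Q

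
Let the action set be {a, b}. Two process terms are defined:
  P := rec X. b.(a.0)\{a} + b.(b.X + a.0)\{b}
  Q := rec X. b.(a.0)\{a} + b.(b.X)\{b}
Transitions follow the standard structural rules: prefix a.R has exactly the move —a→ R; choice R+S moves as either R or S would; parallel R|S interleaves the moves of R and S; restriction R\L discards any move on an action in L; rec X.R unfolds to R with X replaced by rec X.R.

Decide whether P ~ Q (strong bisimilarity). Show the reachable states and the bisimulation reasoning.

not bisimilar

Reachable graph of P (4 states):
  p0 = rec X. b.(a.0)\{a} + b.(b.X + a.0)\{b} ⊢ -b-> p1, -b-> p2
  p1 = (a.0)\{a} ⊢ ·
  p2 = (b.(rec X. b.(a.0)\{a} + b.(b.X + a.0)\{b}) + a.0)\{b} ⊢ -a-> p3
  p3 = 0\{b} ⊢ ·
Reachable graph of Q (3 states):
  q0 = rec X. b.(a.0)\{a} + b.(b.X)\{b} ⊢ -b-> q1, -b-> q2
  q1 = (a.0)\{a} ⊢ ·
  q2 = (b.(rec X. b.(a.0)\{a} + b.(b.X)\{b}))\{b} ⊢ ·
Partition-refinement fixed point:
  B0 = {p0}
  B1 = {p2}
  B2 = {p1, p3, q1, q2}
  B3 = {q0}
p0 ∈ B0, q0 ∈ B3 → different blocks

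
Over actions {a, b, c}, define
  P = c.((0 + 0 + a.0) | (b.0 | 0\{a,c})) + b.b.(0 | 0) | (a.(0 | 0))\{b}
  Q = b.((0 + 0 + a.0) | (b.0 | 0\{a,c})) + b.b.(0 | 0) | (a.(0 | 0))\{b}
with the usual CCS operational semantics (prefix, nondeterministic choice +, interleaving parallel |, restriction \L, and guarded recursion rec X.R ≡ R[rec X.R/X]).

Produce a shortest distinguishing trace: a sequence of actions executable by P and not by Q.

Reachable graph of P (10 states):
  s0 = c.((0 + 0 + a.0) | (b.0 | 0\{a,c})) + b.b.(0 | 0) | (a.(0 | 0))\{b} :: =a=> s1, =b=> s2, =c=> s3
  s1 = b.b.(0 | 0) | (0 | 0)\{b} :: =b=> s4
  s2 = b.(0 | 0) | (a.(0 | 0))\{b} :: =a=> s4, =b=> s5
  s3 = (0 + 0 + a.0) | (b.0 | 0\{a,c}) :: =a=> s6, =b=> s7
  s4 = b.(0 | 0) | (0 | 0)\{b} :: =b=> s8
  s5 = 0 | 0 | (a.(0 | 0))\{b} :: =a=> s8
  s6 = 0 | (b.0 | 0\{a,c}) :: =b=> s9
  s7 = (0 + 0 + a.0) | (0 | 0\{a,c}) :: =a=> s9
  s8 = 0 | 0 | (0 | 0)\{b} :: deadlocked
  s9 = 0 | (0 | 0\{a,c}) :: deadlocked
Reachable graph of Q (10 states):
  t0 = b.((0 + 0 + a.0) | (b.0 | 0\{a,c})) + b.b.(0 | 0) | (a.(0 | 0))\{b} :: =a=> t1, =b=> t2, =b=> t3
  t1 = b.b.(0 | 0) | (0 | 0)\{b} :: =b=> t4
  t2 = (0 + 0 + a.0) | (b.0 | 0\{a,c}) :: =a=> t5, =b=> t6
  t3 = b.(0 | 0) | (a.(0 | 0))\{b} :: =a=> t4, =b=> t7
  t4 = b.(0 | 0) | (0 | 0)\{b} :: =b=> t8
  t5 = 0 | (b.0 | 0\{a,c}) :: =b=> t9
  t6 = (0 + 0 + a.0) | (0 | 0\{a,c}) :: =a=> t9
  t7 = 0 | 0 | (a.(0 | 0))\{b} :: =a=> t8
  t8 = 0 | 0 | (0 | 0)\{b} :: deadlocked
  t9 = 0 | (0 | 0\{a,c}) :: deadlocked
Run σ = ⟨c⟩ on P: start {s0}
  after c @ step 1: {s3}
  ✓ P
Run σ = ⟨c⟩ on Q: start {t0}
  after c @ step 1: ∅  — Q cannot continue

c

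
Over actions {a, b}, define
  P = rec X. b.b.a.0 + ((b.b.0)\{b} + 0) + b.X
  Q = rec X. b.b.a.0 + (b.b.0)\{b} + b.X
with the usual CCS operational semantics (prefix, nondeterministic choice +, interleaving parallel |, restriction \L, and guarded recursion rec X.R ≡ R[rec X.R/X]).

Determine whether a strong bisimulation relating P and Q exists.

bisimilar

LTS(P): 4 reachable states
  m0 = rec X. b.b.a.0 + ((b.b.0)\{b} + 0) + b.X | =b=> m0, =b=> m1
  m1 = b.a.0 | =b=> m2
  m2 = a.0 | =a=> m3
  m3 = 0 | ·
LTS(Q): 4 reachable states
  n0 = rec X. b.b.a.0 + (b.b.0)\{b} + b.X | =b=> n0, =b=> n1
  n1 = b.a.0 | =b=> n2
  n2 = a.0 | =a=> n3
  n3 = 0 | ·
Partition-refinement fixed point:
  B0 = {m0, n0}
  B1 = {m1, n1}
  B2 = {m2, n2}
  B3 = {m3, n3}
m0 ∈ B0, n0 ∈ B0 → same block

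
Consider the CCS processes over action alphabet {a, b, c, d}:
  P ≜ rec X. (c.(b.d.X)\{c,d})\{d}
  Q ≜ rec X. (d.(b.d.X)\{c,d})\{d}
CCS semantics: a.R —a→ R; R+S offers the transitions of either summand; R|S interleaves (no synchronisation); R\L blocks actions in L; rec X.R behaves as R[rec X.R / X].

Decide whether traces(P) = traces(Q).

trace-distinct — witness ⟨c⟩

Reachable graph of P (3 states):
  s0 = rec X. (c.(b.d.X)\{c,d})\{d} → =c=> s1
  s1 = (b.d.(rec X. (c.(b.d.X)\{c,d})\{d}))\{c,d}\{d} → =b=> s2
  s2 = (d.(rec X. (c.(b.d.X)\{c,d})\{d}))\{c,d}\{d} → (no moves)
Reachable graph of Q (1 states):
  t0 = rec X. (d.(b.d.X)\{c,d})\{d} → (no moves)
Executing c from P (initial set {s0}):
  step 1 (c): {s1}
  — P admits the full trace.
Executing c from Q (initial set {t0}):
  step 1 (c): no successor for Q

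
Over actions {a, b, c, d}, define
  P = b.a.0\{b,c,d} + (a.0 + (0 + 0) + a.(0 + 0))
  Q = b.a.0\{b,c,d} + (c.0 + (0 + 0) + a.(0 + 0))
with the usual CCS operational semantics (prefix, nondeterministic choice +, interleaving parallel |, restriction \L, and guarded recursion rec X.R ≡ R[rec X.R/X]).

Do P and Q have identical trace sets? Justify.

traces(P) ≠ traces(Q) — witness ⟨c⟩

P's transition system — 5 states:
  s0 = b.a.0\{b,c,d} + (a.0 + (0 + 0) + a.(0 + 0)) | =a=> s1, =a=> s2, =b=> s3
  s1 = 0 | ∅
  s2 = 0 + 0 | ∅
  s3 = a.0\{b,c,d} | =a=> s4
  s4 = 0\{b,c,d} | ∅
Q's transition system — 5 states:
  t0 = b.a.0\{b,c,d} + (c.0 + (0 + 0) + a.(0 + 0)) | =a=> t1, =b=> t2, =c=> t3
  t1 = 0 + 0 | ∅
  t2 = a.0\{b,c,d} | =a=> t4
  t3 = 0 | ∅
  t4 = 0\{b,c,d} | ∅
Run σ = ⟨c⟩ on Q: start {t0}
  step 1 (c): {t3}
  ✓ Q
Run σ = ⟨c⟩ on P: start {s0}
  step 1 (c): no successor for P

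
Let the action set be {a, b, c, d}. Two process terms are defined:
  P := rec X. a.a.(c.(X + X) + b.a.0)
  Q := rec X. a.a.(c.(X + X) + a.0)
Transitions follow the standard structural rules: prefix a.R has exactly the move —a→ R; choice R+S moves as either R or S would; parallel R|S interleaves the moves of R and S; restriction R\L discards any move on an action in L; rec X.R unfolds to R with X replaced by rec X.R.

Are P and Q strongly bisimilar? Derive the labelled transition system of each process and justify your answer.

P's transition system — 6 states:
  p0 = rec X. a.a.(c.(X + X) + b.a.0) has moves =a=> p1
  p1 = a.(c.((rec X. a.a.(c.(X + X) + b.a.0)) + (rec X. a.a.(c.(X + X) + b.a.0))) + b.a.0) has moves =a=> p2
  p2 = c.((rec X. a.a.(c.(X + X) + b.a.0)) + (rec X. a.a.(c.(X + X) + b.a.0))) + b.a.0 has moves =b=> p3, =c=> p4
  p3 = a.0 has moves =a=> p5
  p4 = (rec X. a.a.(c.(X + X) + b.a.0)) + (rec X. a.a.(c.(X + X) + b.a.0)) has moves =a=> p1
  p5 = 0 has moves (no moves)
Q's transition system — 5 states:
  q0 = rec X. a.a.(c.(X + X) + a.0) has moves =a=> q1
  q1 = a.(c.((rec X. a.a.(c.(X + X) + a.0)) + (rec X. a.a.(c.(X + X) + a.0))) + a.0) has moves =a=> q2
  q2 = c.((rec X. a.a.(c.(X + X) + a.0)) + (rec X. a.a.(c.(X + X) + a.0))) + a.0 has moves =a=> q3, =c=> q4
  q3 = 0 has moves (no moves)
  q4 = (rec X. a.a.(c.(X + X) + a.0)) + (rec X. a.a.(c.(X + X) + a.0)) has moves =a=> q1
Partition-refinement fixed point:
  B0 = {p0, p4}
  B1 = {p1}
  B2 = {p2}
  B3 = {p3}
  B4 = {p5, q3}
  B5 = {q0, q4}
  B6 = {q1}
  B7 = {q2}
p0 ∈ B0, q0 ∈ B5 → different blocks

not bisimilar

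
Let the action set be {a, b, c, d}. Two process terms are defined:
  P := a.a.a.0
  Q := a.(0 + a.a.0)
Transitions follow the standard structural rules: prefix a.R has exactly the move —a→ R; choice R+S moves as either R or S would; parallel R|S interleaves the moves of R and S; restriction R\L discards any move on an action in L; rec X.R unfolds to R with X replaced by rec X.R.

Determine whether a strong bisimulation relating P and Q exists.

P ~ Q

LTS(P): 4 reachable states
  u0 = a.a.a.0 → ··a··> u1
  u1 = a.a.0 → ··a··> u2
  u2 = a.0 → ··a··> u3
  u3 = 0 → (no moves)
LTS(Q): 4 reachable states
  v0 = a.(0 + a.a.0) → ··a··> v1
  v1 = 0 + a.a.0 → ··a··> v2
  v2 = a.0 → ··a··> v3
  v3 = 0 → (no moves)
Coarsest stable partition (strong bisimilarity classes):
  B0 = {u0, v0}
  B1 = {u1, v1}
  B2 = {u2, v2}
  B3 = {u3, v3}
u0 ∈ B0, v0 ∈ B0 → same block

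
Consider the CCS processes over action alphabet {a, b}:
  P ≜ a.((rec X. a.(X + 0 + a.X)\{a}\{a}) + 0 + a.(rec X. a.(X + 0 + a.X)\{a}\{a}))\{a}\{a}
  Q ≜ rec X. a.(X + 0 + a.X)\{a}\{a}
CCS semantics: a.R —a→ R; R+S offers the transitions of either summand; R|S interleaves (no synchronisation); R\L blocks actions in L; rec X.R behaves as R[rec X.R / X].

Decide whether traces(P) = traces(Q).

LTS(P): 2 reachable states
  s0 = a.((rec X. a.(X + 0 + a.X)\{a}\{a}) + 0 + a.(rec X. a.(X + 0 + a.X)\{a}\{a}))\{a}\{a} :: ··a··> s1
  s1 = ((rec X. a.(X + 0 + a.X)\{a}\{a}) + 0 + a.(rec X. a.(X + 0 + a.X)\{a}\{a}))\{a}\{a} :: ·
LTS(Q): 2 reachable states
  t0 = rec X. a.(X + 0 + a.X)\{a}\{a} :: ··a··> t1
  t1 = ((rec X. a.(X + 0 + a.X)\{a}\{a}) + 0 + a.(rec X. a.(X + 0 + a.X)\{a}\{a}))\{a}\{a} :: ·
Partition-refinement fixed point:
  B0 = {s0, t0}
  B1 = {s1, t1}
s0 ∈ B0, t0 ∈ B0 → same block
Bisimilar ⇒ trace-equivalent.

trace-equivalent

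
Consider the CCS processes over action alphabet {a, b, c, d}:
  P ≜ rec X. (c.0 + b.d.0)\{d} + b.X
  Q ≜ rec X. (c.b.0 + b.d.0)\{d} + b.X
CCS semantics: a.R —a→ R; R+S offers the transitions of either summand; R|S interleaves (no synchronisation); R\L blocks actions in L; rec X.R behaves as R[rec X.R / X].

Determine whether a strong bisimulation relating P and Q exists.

P's transition system — 3 states:
  u0 = rec X. (c.0 + b.d.0)\{d} + b.X | —b→ u0, —b→ u1, —c→ u2
  u1 = (d.0)\{d} | ·
  u2 = 0\{d} | ·
Q's transition system — 4 states:
  v0 = rec X. (c.b.0 + b.d.0)\{d} + b.X | —b→ v0, —b→ v1, —c→ v2
  v1 = (d.0)\{d} | ·
  v2 = (b.0)\{d} | —b→ v3
  v3 = 0\{d} | ·
Partition-refinement fixed point:
  B0 = {u0}
  B1 = {u1, u2, v1, v3}
  B2 = {v0}
  B3 = {v2}
u0 ∈ B0, v0 ∈ B2 → different blocks

P ≁ Q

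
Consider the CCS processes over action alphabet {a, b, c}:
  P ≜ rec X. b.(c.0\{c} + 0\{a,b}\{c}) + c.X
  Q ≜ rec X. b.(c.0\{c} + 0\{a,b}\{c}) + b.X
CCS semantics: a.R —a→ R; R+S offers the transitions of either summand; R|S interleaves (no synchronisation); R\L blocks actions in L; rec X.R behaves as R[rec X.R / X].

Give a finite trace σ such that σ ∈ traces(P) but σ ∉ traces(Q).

Reachable graph of P (3 states):
  p0 = rec X. b.(c.0\{c} + 0\{a,b}\{c}) + c.X :: —b→ p1, —c→ p0
  p1 = c.0\{c} + 0\{a,b}\{c} :: —c→ p2
  p2 = 0\{c} :: ·
Reachable graph of Q (3 states):
  q0 = rec X. b.(c.0\{c} + 0\{a,b}\{c}) + b.X :: —b→ q0, —b→ q1
  q1 = c.0\{c} + 0\{a,b}\{c} :: —c→ q2
  q2 = 0\{c} :: ·
Run σ = ⟨c⟩ on P: start {p0}
  after c @ step 1: {p0}
  ✓ P
Run σ = ⟨c⟩ on Q: start {q0}
  after c @ step 1: no successor for Q

c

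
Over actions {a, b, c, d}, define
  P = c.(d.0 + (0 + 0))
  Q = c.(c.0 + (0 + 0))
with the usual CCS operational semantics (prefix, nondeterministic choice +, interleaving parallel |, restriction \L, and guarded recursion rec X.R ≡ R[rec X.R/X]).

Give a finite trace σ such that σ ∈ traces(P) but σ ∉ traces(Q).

cd

LTS(P): 3 reachable states
  u0 = c.(d.0 + (0 + 0)) ⊢ --c--▸ u1
  u1 = d.0 + (0 + 0) ⊢ --d--▸ u2
  u2 = 0 ⊢ ·
LTS(Q): 3 reachable states
  v0 = c.(c.0 + (0 + 0)) ⊢ --c--▸ v1
  v1 = c.0 + (0 + 0) ⊢ --c--▸ v2
  v2 = 0 ⊢ ·
Trace ⟨cd⟩ through P, begin at {u0}:
  after c @ step 1: {u1}
  after d @ step 2: {u2}
  ✓ P
Trace ⟨cd⟩ through Q, begin at {v0}:
  after c @ step 1: {v1}
  after d @ step 2: no successor for Q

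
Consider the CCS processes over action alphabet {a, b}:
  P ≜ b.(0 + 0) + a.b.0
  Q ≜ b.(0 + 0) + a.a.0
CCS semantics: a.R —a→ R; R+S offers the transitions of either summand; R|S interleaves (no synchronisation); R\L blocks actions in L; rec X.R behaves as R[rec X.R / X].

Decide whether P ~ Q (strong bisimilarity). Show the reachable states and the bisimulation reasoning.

LTS(P): 4 reachable states
  s0 = b.(0 + 0) + a.b.0 :: ··a··> s1, ··b··> s2
  s1 = b.0 :: ··b··> s3
  s2 = 0 + 0 :: ∅
  s3 = 0 :: ∅
LTS(Q): 4 reachable states
  t0 = b.(0 + 0) + a.a.0 :: ··a··> t1, ··b··> t2
  t1 = a.0 :: ··a··> t3
  t2 = 0 + 0 :: ∅
  t3 = 0 :: ∅
Bisimilarity quotient blocks:
  B0 = {s0}
  B1 = {s1}
  B2 = {s2, s3, t2, t3}
  B3 = {t0}
  B4 = {t1}
s0 ∈ B0, t0 ∈ B3 → different blocks

P ≁ Q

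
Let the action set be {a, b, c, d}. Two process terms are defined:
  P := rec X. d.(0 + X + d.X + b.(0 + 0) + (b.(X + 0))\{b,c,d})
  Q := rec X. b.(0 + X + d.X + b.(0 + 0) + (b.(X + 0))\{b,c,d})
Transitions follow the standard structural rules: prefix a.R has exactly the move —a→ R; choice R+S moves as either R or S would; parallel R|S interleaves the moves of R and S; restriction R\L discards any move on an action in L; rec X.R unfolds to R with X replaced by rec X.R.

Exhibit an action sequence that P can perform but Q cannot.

LTS(P): 3 reachable states
  s0 = rec X. d.(0 + X + d.X + b.(0 + 0) + (b.(X + 0))\{b,c,d}) → ··d··> s1
  s1 = 0 + (rec X. d.(0 + X + d.X + b.(0 + 0) + (b.(X + 0))\{b,c,d})) + d.(rec X. d.(0 + X + d.X + b.(0 + 0) + (b.(X + 0))\{b,c,d})) + b.(0 + 0) + (b.((rec X. d.(0 + X + d.X + b.(0 + 0) + (b.(X + 0))\{b,c,d})) + 0))\{b,c,d} → ··b··> s2, ··d··> s0, ··d··> s1
  s2 = 0 + 0 → deadlocked
LTS(Q): 3 reachable states
  t0 = rec X. b.(0 + X + d.X + b.(0 + 0) + (b.(X + 0))\{b,c,d}) → ··b··> t1
  t1 = 0 + (rec X. b.(0 + X + d.X + b.(0 + 0) + (b.(X + 0))\{b,c,d})) + d.(rec X. b.(0 + X + d.X + b.(0 + 0) + (b.(X + 0))\{b,c,d})) + b.(0 + 0) + (b.((rec X. b.(0 + X + d.X + b.(0 + 0) + (b.(X + 0))\{b,c,d})) + 0))\{b,c,d} → ··b··> t1, ··b··> t2, ··d··> t0
  t2 = 0 + 0 → deadlocked
Trace ⟨d⟩ through P, begin at {s0}:
  step 1 (d): {s1}
  — P admits the full trace.
Trace ⟨d⟩ through Q, begin at {t0}:
  step 1 (d): ∅ (Q stuck)

d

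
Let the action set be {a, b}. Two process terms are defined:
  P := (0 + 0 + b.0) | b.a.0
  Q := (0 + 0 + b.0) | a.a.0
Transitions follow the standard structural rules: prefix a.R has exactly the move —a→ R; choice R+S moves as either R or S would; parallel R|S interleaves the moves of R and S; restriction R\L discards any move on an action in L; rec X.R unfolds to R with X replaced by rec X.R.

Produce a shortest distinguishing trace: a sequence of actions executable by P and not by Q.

bb

Reachable graph of P (6 states):
  u0 = (0 + 0 + b.0) | b.a.0 ⊢ ··b··> u1, ··b··> u2
  u1 = (0 + 0 + b.0) | a.0 ⊢ ··a··> u3, ··b··> u4
  u2 = 0 | b.a.0 ⊢ ··b··> u4
  u3 = (0 + 0 + b.0) | 0 ⊢ ··b··> u5
  u4 = 0 | a.0 ⊢ ··a··> u5
  u5 = 0 | 0 ⊢ deadlocked
Reachable graph of Q (6 states):
  v0 = (0 + 0 + b.0) | a.a.0 ⊢ ··a··> v1, ··b··> v2
  v1 = (0 + 0 + b.0) | a.0 ⊢ ··a··> v3, ··b··> v4
  v2 = 0 | a.a.0 ⊢ ··a··> v4
  v3 = (0 + 0 + b.0) | 0 ⊢ ··b··> v5
  v4 = 0 | a.0 ⊢ ··a··> v5
  v5 = 0 | 0 ⊢ deadlocked
Trace ⟨bb⟩ through P, begin at {u0}:
  step 1 (b): {u1, u2}
  step 2 (b): {u4}
  ✓ P
Trace ⟨bb⟩ through Q, begin at {v0}:
  step 1 (b): {v2}
  step 2 (b): no successor for Q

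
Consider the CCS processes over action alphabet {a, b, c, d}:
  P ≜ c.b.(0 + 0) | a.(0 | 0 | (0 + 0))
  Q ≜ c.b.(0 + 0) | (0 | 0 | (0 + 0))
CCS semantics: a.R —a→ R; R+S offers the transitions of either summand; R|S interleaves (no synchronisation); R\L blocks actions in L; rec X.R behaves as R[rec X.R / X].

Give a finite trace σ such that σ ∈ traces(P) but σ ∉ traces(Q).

a

Reachable graph of P (6 states):
  u0 = c.b.(0 + 0) | a.(0 | 0 | (0 + 0)) :: —a→ u1, —c→ u2
  u1 = c.b.(0 + 0) | (0 | 0 | (0 + 0)) :: —c→ u3
  u2 = b.(0 + 0) | a.(0 | 0 | (0 + 0)) :: —a→ u3, —b→ u4
  u3 = b.(0 + 0) | (0 | 0 | (0 + 0)) :: —b→ u5
  u4 = (0 + 0) | a.(0 | 0 | (0 + 0)) :: —a→ u5
  u5 = (0 + 0) | (0 | 0 | (0 + 0)) :: ∅
Reachable graph of Q (3 states):
  v0 = c.b.(0 + 0) | (0 | 0 | (0 + 0)) :: —c→ v1
  v1 = b.(0 + 0) | (0 | 0 | (0 + 0)) :: —b→ v2
  v2 = (0 + 0) | (0 | 0 | (0 + 0)) :: ∅
Executing a from P (initial set {u0}):
  [1] a ⇒ {u1}
  P completes σ.
Executing a from Q (initial set {v0}):
  [1] a ⇒ ∅  — Q cannot continue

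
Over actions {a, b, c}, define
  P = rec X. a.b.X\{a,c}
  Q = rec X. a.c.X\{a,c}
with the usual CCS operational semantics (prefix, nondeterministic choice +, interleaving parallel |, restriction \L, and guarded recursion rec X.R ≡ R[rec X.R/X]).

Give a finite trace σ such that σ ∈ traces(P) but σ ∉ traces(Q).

ab

P's transition system — 3 states:
  u0 = rec X. a.b.X\{a,c} → —a→ u1
  u1 = b.(rec X. a.b.X\{a,c})\{a,c} → —b→ u2
  u2 = (rec X. a.b.X\{a,c})\{a,c} → ·
Q's transition system — 3 states:
  v0 = rec X. a.c.X\{a,c} → —a→ v1
  v1 = c.(rec X. a.c.X\{a,c})\{a,c} → —c→ v2
  v2 = (rec X. a.c.X\{a,c})\{a,c} → ·
Run σ = ⟨ab⟩ on P: start {u0}
  [1] a ⇒ {u1}
  [2] b ⇒ {u2}
  P completes σ.
Run σ = ⟨ab⟩ on Q: start {v0}
  [1] a ⇒ {v1}
  [2] b ⇒ ∅ (Q stuck)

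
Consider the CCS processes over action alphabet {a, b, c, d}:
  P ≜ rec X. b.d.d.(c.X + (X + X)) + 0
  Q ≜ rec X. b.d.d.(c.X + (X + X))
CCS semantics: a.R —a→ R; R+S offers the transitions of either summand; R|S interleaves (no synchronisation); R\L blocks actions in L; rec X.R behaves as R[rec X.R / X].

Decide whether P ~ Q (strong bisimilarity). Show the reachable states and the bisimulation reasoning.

Reachable graph of P (4 states):
  u0 = rec X. b.d.d.(c.X + (X + X)) + 0 :: ··b··> u1
  u1 = d.d.(c.(rec X. b.d.d.(c.X + (X + X)) + 0) + ((rec X. b.d.d.(c.X + (X + X)) + 0) + (rec X. b.d.d.(c.X + (X + X)) + 0))) :: ··d··> u2
  u2 = d.(c.(rec X. b.d.d.(c.X + (X + X)) + 0) + ((rec X. b.d.d.(c.X + (X + X)) + 0) + (rec X. b.d.d.(c.X + (X + X)) + 0))) :: ··d··> u3
  u3 = c.(rec X. b.d.d.(c.X + (X + X)) + 0) + ((rec X. b.d.d.(c.X + (X + X)) + 0) + (rec X. b.d.d.(c.X + (X + X)) + 0)) :: ··b··> u1, ··c··> u0
Reachable graph of Q (4 states):
  v0 = rec X. b.d.d.(c.X + (X + X)) :: ··b··> v1
  v1 = d.d.(c.(rec X. b.d.d.(c.X + (X + X))) + ((rec X. b.d.d.(c.X + (X + X))) + (rec X. b.d.d.(c.X + (X + X))))) :: ··d··> v2
  v2 = d.(c.(rec X. b.d.d.(c.X + (X + X))) + ((rec X. b.d.d.(c.X + (X + X))) + (rec X. b.d.d.(c.X + (X + X))))) :: ··d··> v3
  v3 = c.(rec X. b.d.d.(c.X + (X + X))) + ((rec X. b.d.d.(c.X + (X + X))) + (rec X. b.d.d.(c.X + (X + X)))) :: ··b··> v1, ··c··> v0
Partition-refinement fixed point:
  B0 = {u0, v0}
  B1 = {u1, v1}
  B2 = {u2, v2}
  B3 = {u3, v3}
u0 ∈ B0, v0 ∈ B0 → same block

YES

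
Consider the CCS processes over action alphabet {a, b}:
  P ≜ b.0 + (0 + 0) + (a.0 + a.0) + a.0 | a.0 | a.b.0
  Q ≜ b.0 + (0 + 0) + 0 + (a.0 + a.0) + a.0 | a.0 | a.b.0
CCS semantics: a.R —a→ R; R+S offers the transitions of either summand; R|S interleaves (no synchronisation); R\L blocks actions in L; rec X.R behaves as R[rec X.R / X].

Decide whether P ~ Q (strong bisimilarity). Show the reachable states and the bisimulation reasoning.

bisimilar

P's transition system — 13 states:
  u0 = b.0 + (0 + 0) + (a.0 + a.0) + a.0 | a.0 | a.b.0 | -a-> u1, -a-> u2, -a-> u3, -a-> u4, -b-> u1
  u1 = 0 | ∅
  u2 = 0 | a.0 | a.b.0 | -a-> u5, -a-> u6
  u3 = a.0 | 0 | a.b.0 | -a-> u5, -a-> u7
  u4 = a.0 | a.0 | b.0 | -a-> u6, -a-> u7, -b-> u8
  u5 = 0 | 0 | a.b.0 | -a-> u9
  u6 = 0 | a.0 | b.0 | -a-> u9, -b-> u10
  u7 = a.0 | 0 | b.0 | -a-> u9, -b-> u11
  u8 = a.0 | a.0 | 0 | -a-> u10, -a-> u11
  u9 = 0 | 0 | b.0 | -b-> u12
  u10 = 0 | a.0 | 0 | -a-> u12
  u11 = a.0 | 0 | 0 | -a-> u12
  u12 = 0 | 0 | 0 | ∅
Q's transition system — 13 states:
  v0 = b.0 + (0 + 0) + 0 + (a.0 + a.0) + a.0 | a.0 | a.b.0 | -a-> v1, -a-> v2, -a-> v3, -a-> v4, -b-> v1
  v1 = 0 | ∅
  v2 = 0 | a.0 | a.b.0 | -a-> v5, -a-> v6
  v3 = a.0 | 0 | a.b.0 | -a-> v5, -a-> v7
  v4 = a.0 | a.0 | b.0 | -a-> v6, -a-> v7, -b-> v8
  v5 = 0 | 0 | a.b.0 | -a-> v9
  v6 = 0 | a.0 | b.0 | -a-> v9, -b-> v10
  v7 = a.0 | 0 | b.0 | -a-> v9, -b-> v11
  v8 = a.0 | a.0 | 0 | -a-> v10, -a-> v11
  v9 = 0 | 0 | b.0 | -b-> v12
  v10 = 0 | a.0 | 0 | -a-> v12
  v11 = a.0 | 0 | 0 | -a-> v12
  v12 = 0 | 0 | 0 | ∅
Coarsest stable partition (strong bisimilarity classes):
  B0 = {u0, v0}
  B1 = {u1, u12, v1, v12}
  B2 = {u4, v4}
  B3 = {u6, u7, v6, v7}
  B4 = {u9, v9}
  B5 = {u10, u11, v10, v11}
  B6 = {u8, v8}
  B7 = {u2, u3, v2, v3}
  B8 = {u5, v5}
u0 ∈ B0, v0 ∈ B0 → same block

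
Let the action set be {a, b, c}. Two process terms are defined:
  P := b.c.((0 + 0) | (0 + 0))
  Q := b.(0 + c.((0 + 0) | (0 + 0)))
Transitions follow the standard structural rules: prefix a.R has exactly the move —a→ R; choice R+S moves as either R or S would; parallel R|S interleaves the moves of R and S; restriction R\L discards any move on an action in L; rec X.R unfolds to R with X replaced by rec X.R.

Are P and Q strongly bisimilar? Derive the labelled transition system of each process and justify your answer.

Reachable graph of P (3 states):
  m0 = b.c.((0 + 0) | (0 + 0)) | -b-> m1
  m1 = c.((0 + 0) | (0 + 0)) | -c-> m2
  m2 = (0 + 0) | (0 + 0) | stopped
Reachable graph of Q (3 states):
  n0 = b.(0 + c.((0 + 0) | (0 + 0))) | -b-> n1
  n1 = 0 + c.((0 + 0) | (0 + 0)) | -c-> n2
  n2 = (0 + 0) | (0 + 0) | stopped
Coarsest stable partition (strong bisimilarity classes):
  B0 = {m0, n0}
  B1 = {m1, n1}
  B2 = {m2, n2}
m0 ∈ B0, n0 ∈ B0 → same block

bisimilar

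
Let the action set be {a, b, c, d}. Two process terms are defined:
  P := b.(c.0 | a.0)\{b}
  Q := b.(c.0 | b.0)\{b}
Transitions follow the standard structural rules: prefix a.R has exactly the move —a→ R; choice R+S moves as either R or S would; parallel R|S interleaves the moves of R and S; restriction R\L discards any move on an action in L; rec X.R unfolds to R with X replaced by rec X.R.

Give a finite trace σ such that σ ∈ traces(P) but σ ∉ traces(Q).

ba

Reachable graph of P (5 states):
  s0 = b.(c.0 | a.0)\{b} → -b-> s1
  s1 = (c.0 | a.0)\{b} → -a-> s2, -c-> s3
  s2 = (c.0 | 0)\{b} → -c-> s4
  s3 = (0 | a.0)\{b} → -a-> s4
  s4 = (0 | 0)\{b} → stopped
Reachable graph of Q (3 states):
  t0 = b.(c.0 | b.0)\{b} → -b-> t1
  t1 = (c.0 | b.0)\{b} → -c-> t2
  t2 = (0 | b.0)\{b} → stopped
Trace ⟨ba⟩ through P, begin at {s0}:
  [1] b ⇒ {s1}
  [2] a ⇒ {s2}
  — P admits the full trace.
Trace ⟨ba⟩ through Q, begin at {t0}:
  [1] b ⇒ {t1}
  [2] a ⇒ ∅ (Q stuck)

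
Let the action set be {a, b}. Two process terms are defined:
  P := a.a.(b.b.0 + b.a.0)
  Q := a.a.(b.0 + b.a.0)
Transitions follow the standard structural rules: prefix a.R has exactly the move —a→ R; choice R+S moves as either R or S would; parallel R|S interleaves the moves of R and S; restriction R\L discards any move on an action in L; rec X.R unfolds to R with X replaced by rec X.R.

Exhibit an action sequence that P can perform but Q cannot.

aabb

Reachable graph of P (6 states):
  m0 = a.a.(b.b.0 + b.a.0) | —a→ m1
  m1 = a.(b.b.0 + b.a.0) | —a→ m2
  m2 = b.b.0 + b.a.0 | —b→ m3, —b→ m4
  m3 = a.0 | —a→ m5
  m4 = b.0 | —b→ m5
  m5 = 0 | deadlocked
Reachable graph of Q (5 states):
  n0 = a.a.(b.0 + b.a.0) | —a→ n1
  n1 = a.(b.0 + b.a.0) | —a→ n2
  n2 = b.0 + b.a.0 | —b→ n3, —b→ n4
  n3 = 0 | deadlocked
  n4 = a.0 | —a→ n3
Executing aabb from P (initial set {m0}):
  step 1 (a): {m1}
  step 2 (a): {m2}
  step 3 (b): {m3, m4}
  step 4 (b): {m5}
  — P admits the full trace.
Executing aabb from Q (initial set {n0}):
  step 1 (a): {n1}
  step 2 (a): {n2}
  step 3 (b): {n3, n4}
  step 4 (b): ∅ (Q stuck)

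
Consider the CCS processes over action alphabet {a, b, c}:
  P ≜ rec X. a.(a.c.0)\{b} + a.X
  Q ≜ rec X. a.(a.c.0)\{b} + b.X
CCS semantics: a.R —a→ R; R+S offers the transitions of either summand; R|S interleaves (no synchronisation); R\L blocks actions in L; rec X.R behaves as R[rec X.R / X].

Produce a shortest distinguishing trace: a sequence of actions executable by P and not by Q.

aaa

P's transition system — 4 states:
  u0 = rec X. a.(a.c.0)\{b} + a.X | =a=> u0, =a=> u1
  u1 = (a.c.0)\{b} | =a=> u2
  u2 = (c.0)\{b} | =c=> u3
  u3 = 0\{b} | (no moves)
Q's transition system — 4 states:
  v0 = rec X. a.(a.c.0)\{b} + b.X | =a=> v1, =b=> v0
  v1 = (a.c.0)\{b} | =a=> v2
  v2 = (c.0)\{b} | =c=> v3
  v3 = 0\{b} | (no moves)
Run σ = ⟨aaa⟩ on P: start {u0}
  [1] a ⇒ {u0, u1}
  [2] a ⇒ {u0, u1, u2}
  [3] a ⇒ {u0, u1, u2}
  P completes σ.
Run σ = ⟨aaa⟩ on Q: start {v0}
  [1] a ⇒ {v1}
  [2] a ⇒ {v2}
  [3] a ⇒ no successor for Q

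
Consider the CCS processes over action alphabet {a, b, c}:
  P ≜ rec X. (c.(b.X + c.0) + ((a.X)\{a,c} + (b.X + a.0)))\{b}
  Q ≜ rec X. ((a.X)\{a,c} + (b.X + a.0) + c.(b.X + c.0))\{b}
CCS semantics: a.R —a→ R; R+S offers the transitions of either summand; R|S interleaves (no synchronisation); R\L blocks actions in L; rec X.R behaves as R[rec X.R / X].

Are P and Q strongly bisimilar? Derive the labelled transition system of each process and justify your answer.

P ~ Q

LTS(P): 3 reachable states
  u0 = rec X. (c.(b.X + c.0) + ((a.X)\{a,c} + (b.X + a.0)))\{b} ⊢ -a-> u1, -c-> u2
  u1 = 0\{b} ⊢ ·
  u2 = (b.(rec X. (c.(b.X + c.0) + ((a.X)\{a,c} + (b.X + a.0)))\{b}) + c.0)\{b} ⊢ -c-> u1
LTS(Q): 3 reachable states
  v0 = rec X. ((a.X)\{a,c} + (b.X + a.0) + c.(b.X + c.0))\{b} ⊢ -a-> v1, -c-> v2
  v1 = 0\{b} ⊢ ·
  v2 = (b.(rec X. ((a.X)\{a,c} + (b.X + a.0) + c.(b.X + c.0))\{b}) + c.0)\{b} ⊢ -c-> v1
Coarsest stable partition (strong bisimilarity classes):
  B0 = {u0, v0}
  B1 = {u1, v1}
  B2 = {u2, v2}
u0 ∈ B0, v0 ∈ B0 → same block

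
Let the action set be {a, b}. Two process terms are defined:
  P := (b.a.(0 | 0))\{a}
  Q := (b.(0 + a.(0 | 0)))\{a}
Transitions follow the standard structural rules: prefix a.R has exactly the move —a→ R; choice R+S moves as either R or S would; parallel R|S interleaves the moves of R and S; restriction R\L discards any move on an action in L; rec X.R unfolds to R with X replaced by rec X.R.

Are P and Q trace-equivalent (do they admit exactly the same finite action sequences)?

trace-equivalent

Reachable graph of P (2 states):
  u0 = (b.a.(0 | 0))\{a} ⊢ --b--▸ u1
  u1 = (a.(0 | 0))\{a} ⊢ deadlocked
Reachable graph of Q (2 states):
  v0 = (b.(0 + a.(0 | 0)))\{a} ⊢ --b--▸ v1
  v1 = (0 + a.(0 | 0))\{a} ⊢ deadlocked
Bisimilarity quotient blocks:
  B0 = {u0, v0}
  B1 = {u1, v1}
u0 ∈ B0, v0 ∈ B0 → same block
Bisimilar ⇒ trace-equivalent.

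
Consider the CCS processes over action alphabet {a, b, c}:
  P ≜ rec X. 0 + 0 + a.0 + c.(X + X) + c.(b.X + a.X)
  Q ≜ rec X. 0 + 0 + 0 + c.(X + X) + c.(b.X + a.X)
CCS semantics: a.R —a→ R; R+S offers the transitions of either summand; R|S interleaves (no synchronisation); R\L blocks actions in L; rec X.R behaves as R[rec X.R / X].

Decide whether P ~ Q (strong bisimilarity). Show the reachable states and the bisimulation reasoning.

P's transition system — 4 states:
  u0 = rec X. 0 + 0 + a.0 + c.(X + X) + c.(b.X + a.X) ⊢ =a=> u1, =c=> u2, =c=> u3
  u1 = 0 ⊢ (no moves)
  u2 = (rec X. 0 + 0 + a.0 + c.(X + X) + c.(b.X + a.X)) + (rec X. 0 + 0 + a.0 + c.(X + X) + c.(b.X + a.X)) ⊢ =a=> u1, =c=> u2, =c=> u3
  u3 = b.(rec X. 0 + 0 + a.0 + c.(X + X) + c.(b.X + a.X)) + a.(rec X. 0 + 0 + a.0 + c.(X + X) + c.(b.X + a.X)) ⊢ =a=> u0, =b=> u0
Q's transition system — 3 states:
  v0 = rec X. 0 + 0 + 0 + c.(X + X) + c.(b.X + a.X) ⊢ =c=> v1, =c=> v2
  v1 = (rec X. 0 + 0 + 0 + c.(X + X) + c.(b.X + a.X)) + (rec X. 0 + 0 + 0 + c.(X + X) + c.(b.X + a.X)) ⊢ =c=> v1, =c=> v2
  v2 = b.(rec X. 0 + 0 + 0 + c.(X + X) + c.(b.X + a.X)) + a.(rec X. 0 + 0 + 0 + c.(X + X) + c.(b.X + a.X)) ⊢ =a=> v0, =b=> v0
Partition-refinement fixed point:
  B0 = {u0, u2}
  B1 = {u1}
  B2 = {u3}
  B3 = {v0, v1}
  B4 = {v2}
u0 ∈ B0, v0 ∈ B3 → different blocks

NO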